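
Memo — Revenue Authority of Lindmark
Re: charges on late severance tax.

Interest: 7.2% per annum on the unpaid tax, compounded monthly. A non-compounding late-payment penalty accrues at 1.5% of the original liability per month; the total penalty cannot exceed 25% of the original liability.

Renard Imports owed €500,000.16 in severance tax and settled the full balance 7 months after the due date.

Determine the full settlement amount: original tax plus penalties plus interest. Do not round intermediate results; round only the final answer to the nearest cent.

€573,881.99

Penalty: 7 × 1.5% × €500,000.16 = €52,500.02… (below the 25% cap of €125,000.04)
Interest (7.2%/yr ÷ 12 = 0.6%/month): €500,000.16 × ((1 + 0.006)^7 − 1) = €21,381.8096…
Total = €500,000.16 + €52,500.0168 + €21,381.8096… = €573,881.99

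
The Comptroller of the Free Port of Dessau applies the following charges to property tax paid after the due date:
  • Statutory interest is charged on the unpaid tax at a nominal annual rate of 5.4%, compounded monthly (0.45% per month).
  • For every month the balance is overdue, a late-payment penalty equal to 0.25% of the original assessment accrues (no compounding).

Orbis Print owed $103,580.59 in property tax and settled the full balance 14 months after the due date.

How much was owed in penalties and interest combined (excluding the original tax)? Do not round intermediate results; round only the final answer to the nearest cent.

Late-payment penalty = 0.25% × $103,580.59 × 14 mo = $3,625.32…
Interest: $103,580.59 × ((1 + 0.0045)^14 − 1) = $103,580.59 × 0.0648763… = $6,719.9289…
Penalties + interest = $3,625.3207… + $6,719.9289… = $10,345.25

$10,345.25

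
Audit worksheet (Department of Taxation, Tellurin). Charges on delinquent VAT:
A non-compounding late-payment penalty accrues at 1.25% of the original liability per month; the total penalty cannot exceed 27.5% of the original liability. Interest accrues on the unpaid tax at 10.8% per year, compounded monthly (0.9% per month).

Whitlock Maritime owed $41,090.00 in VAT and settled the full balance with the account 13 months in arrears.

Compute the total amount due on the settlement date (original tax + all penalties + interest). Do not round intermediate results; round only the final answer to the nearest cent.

Penalty: 13 × 1.25% × $41,090.00 = $6,677.13… (below the 27.5% cap of $11,299.75)
Interest: $41,090.00 × ((1 + 0.009)^13 − 1) = $41,090.00 × 0.1235313… = $5,075.8996…
Total = $41,090.00 + $6,677.1250 + $5,075.8996… = $52,843.02

$52,843.02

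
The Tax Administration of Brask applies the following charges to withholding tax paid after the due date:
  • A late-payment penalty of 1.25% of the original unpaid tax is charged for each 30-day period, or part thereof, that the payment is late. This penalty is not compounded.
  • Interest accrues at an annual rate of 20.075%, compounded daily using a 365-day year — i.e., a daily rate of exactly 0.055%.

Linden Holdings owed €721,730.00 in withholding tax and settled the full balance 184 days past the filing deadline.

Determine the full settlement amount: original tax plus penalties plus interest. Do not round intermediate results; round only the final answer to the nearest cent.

€861,721.90

Penalty periods: ⌈184/30⌉ = 7; penalty = 7 × 1.25% × €721,730.00 = €63,151.38…
Interest: €721,730.00 × ((1 + 0.00055)^184 − 1) = €721,730.00 × 0.10646714… = €76,840.5269…
Total = €721,730.00 + €63,151.3750 + €76,840.5269… = €861,721.90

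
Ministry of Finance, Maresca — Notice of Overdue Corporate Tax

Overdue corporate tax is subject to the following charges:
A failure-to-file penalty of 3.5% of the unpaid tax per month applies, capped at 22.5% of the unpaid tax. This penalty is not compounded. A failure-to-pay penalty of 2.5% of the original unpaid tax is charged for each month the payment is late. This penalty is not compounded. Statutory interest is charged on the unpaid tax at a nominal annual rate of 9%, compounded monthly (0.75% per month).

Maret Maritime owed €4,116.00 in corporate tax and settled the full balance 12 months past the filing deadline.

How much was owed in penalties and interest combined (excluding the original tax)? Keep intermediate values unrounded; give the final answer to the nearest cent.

€2,547.01

Failure-to-file: 12 × 3.5% × €4,116.00 = €1,728.72, capped at 22.5% × €4,116.00 = €926.10
Failure-to-pay penalty = 2.5% × €4,116.00 × 12 mo = €1,234.80
Interest: €4,116.00 × ((1 + 0.0075)^12 − 1) = €4,116.00 × 0.0938069… = €386.1092…
Penalties + interest = €2,160.9000 + €386.1092… = €2,547.01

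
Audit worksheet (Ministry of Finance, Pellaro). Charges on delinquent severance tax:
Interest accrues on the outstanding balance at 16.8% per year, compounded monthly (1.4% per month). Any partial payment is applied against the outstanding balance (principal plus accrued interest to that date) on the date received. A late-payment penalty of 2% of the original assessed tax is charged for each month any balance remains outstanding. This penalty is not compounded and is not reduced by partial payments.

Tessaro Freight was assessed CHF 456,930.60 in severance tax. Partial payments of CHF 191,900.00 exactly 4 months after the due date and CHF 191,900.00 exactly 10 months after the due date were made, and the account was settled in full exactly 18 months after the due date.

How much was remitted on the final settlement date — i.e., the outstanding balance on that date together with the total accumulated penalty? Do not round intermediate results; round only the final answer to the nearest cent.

Balance at month 4: CHF 456,930.6000 × (1 + 0.014)^4 = CHF 483,061.0968…
After CHF 191,900.00 payment: CHF 483,061.0968… − CHF 191,900.00 = CHF 291,161.0968…
Balance at month 10: CHF 291,161.0968… × (1 + 0.014)^6 = CHF 316,490.7902…
After CHF 191,900.00 payment: CHF 316,490.7902… − CHF 191,900.00 = CHF 124,590.7902…
Balance at month 18: CHF 124,590.7902… × (1 + 0.014)^8 = CHF 139,248.1969…
Penalty: 18 × 2% × CHF 456,930.60 = CHF 164,495.02…
Final settlement = outstanding balance + penalty = CHF 139,248.1969… + CHF 164,495.02… = CHF 303,743.21

CHF 303,743.21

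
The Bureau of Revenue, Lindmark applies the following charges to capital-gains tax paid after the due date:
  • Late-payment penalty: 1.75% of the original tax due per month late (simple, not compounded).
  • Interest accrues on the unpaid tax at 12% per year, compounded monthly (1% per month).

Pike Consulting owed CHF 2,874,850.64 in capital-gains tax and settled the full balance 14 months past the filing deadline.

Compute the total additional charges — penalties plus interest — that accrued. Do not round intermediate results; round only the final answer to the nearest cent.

CHF 1,134,054.44

Late-payment penalty = 1.75% × CHF 2,874,850.64 × 14 mo = CHF 704,338.41…
Interest: CHF 2,874,850.64 × ((1 + 0.01)^14 − 1) = CHF 2,874,850.64 × 0.1494742… = CHF 429,716.0376…
Penalties + interest = CHF 704,338.4068 + CHF 429,716.0376… = CHF 1,134,054.44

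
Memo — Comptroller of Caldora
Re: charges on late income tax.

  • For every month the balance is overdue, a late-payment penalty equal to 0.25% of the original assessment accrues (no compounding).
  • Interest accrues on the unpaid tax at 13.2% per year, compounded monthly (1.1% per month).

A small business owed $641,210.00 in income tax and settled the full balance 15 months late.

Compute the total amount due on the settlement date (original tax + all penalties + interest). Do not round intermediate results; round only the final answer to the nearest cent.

$779,603.05

Late-payment penalty: 15 × 0.25% × $641,210.00 = $24,045.38…
Interest: $641,210.00 × ((1 + 0.011)^15 − 1) = $641,210.00 × 0.1783311… = $114,347.6735…
Total = $641,210.00 + $24,045.3750 + $114,347.6735… = $779,603.05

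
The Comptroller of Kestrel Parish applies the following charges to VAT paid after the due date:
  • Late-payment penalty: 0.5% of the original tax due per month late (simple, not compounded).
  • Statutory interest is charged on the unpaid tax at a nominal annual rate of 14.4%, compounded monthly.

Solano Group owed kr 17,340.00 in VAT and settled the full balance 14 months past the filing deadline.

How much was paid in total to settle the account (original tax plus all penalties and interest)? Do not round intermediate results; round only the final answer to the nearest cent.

kr 21,705.42

Late-payment penalty = 0.5% × kr 17,340.00 × 14 mo = kr 1,213.80
Interest (14.4%/yr ÷ 12 = 1.2%/month): kr 17,340.00 × ((1 + 0.012)^14 − 1) = kr 3,151.6188…
Total = kr 17,340.00 + kr 1,213.8000 + kr 3,151.6188… = kr 21,705.42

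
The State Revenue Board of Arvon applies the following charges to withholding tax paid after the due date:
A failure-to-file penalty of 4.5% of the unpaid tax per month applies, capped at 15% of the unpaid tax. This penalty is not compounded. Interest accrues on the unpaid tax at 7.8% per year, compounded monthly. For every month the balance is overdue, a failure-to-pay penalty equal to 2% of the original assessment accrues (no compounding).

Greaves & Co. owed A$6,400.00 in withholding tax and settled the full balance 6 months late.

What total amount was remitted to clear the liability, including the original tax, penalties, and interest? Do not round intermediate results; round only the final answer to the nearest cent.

Failure-to-file: 6 × 4.5% × A$6,400.00 = A$1,728.00, capped at 15% × A$6,400.00 = A$960.00
Failure-to-pay penalty = 2% × A$6,400.00 × 6 mo = A$768.00
Interest (7.8%/yr ÷ 12 = 0.65%/month): A$6,400.00 × ((1 + 0.0065)^6 − 1) = A$253.6913…
Total = A$6,400.00 + A$1,728.0000 + A$253.6913… = A$8,381.69

A$8,381.69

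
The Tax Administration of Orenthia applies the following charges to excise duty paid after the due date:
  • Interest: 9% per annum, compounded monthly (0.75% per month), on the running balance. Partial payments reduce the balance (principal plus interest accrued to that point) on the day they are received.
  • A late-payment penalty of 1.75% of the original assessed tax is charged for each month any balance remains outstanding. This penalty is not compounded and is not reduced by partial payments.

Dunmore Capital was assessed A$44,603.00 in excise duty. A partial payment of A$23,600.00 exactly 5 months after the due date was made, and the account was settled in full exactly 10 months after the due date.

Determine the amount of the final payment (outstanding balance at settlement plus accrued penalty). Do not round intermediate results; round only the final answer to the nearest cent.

Balance at month 5: A$44,603.0000 × (1 + 0.0075)^5 = A$46,300.8906…
After A$23,600.00 payment: A$46,300.8906… − A$23,600.00 = A$22,700.8906…
Balance at month 10: A$22,700.8906… × (1 + 0.0075)^5 = A$23,565.0393…
Penalty: 10 × 1.75% × A$44,603.00 = A$7,805.53…
Final settlement = outstanding balance + penalty = A$23,565.0393… + A$7,805.53… = A$31,370.56

A$31,370.56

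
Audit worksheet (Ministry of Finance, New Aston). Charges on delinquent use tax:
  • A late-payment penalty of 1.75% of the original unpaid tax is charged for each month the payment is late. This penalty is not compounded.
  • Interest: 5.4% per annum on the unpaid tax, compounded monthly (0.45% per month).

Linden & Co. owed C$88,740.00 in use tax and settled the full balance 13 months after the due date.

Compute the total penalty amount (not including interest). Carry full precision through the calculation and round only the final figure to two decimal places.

Late-payment penalty = 1.75% × C$88,740.00 × 13 mo = C$20,188.35

C$20,188.35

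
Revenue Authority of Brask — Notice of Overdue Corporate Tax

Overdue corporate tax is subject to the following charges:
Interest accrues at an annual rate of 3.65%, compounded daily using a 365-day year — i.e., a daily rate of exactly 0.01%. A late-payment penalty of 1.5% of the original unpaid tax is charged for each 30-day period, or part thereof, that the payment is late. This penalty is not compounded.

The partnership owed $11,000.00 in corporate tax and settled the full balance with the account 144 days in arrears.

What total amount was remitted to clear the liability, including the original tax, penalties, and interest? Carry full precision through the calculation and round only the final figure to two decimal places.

$11,984.54

Penalty periods: ⌈144/30⌉ = 5; penalty = 5 × 1.5% × $11,000.00 = $825.00
Interest: $11,000.00 × ((1 + 0.0001)^144 − 1) = $11,000.00 × 0.01450345… = $159.5379…
Total = $11,000.00 + $825.0000 + $159.5379… = $11,984.54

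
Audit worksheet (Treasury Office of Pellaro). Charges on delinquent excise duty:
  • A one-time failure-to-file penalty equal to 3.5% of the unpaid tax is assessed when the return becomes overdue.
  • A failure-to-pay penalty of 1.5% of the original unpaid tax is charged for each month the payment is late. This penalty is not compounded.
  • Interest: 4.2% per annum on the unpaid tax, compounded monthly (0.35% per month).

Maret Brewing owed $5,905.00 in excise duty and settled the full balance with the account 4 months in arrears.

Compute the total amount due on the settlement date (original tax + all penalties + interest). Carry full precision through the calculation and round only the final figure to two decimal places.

$6,549.08

Failure-to-file penalty: 3.5% × $5,905.00 = $206.68…
Failure-to-pay penalty = 1.5% × $5,905.00 × 4 mo = $354.30
Interest: $5,905.00 × ((1 + 0.0035)^4 − 1) = $5,905.00 × 0.0140737… = $83.1050…
Total = $5,905.00 + $560.9750 + $83.1050… = $6,549.08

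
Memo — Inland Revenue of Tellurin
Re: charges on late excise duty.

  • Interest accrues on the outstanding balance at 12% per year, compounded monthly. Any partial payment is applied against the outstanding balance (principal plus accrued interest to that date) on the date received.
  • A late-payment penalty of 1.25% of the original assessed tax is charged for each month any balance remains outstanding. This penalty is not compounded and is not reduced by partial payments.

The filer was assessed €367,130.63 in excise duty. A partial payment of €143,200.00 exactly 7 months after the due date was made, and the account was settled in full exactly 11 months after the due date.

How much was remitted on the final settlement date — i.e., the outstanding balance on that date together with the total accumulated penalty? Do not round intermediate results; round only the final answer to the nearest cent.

€311,061.99

Monthly rate = 12% ÷ 12 = 1%
Balance at month 7: €367,130.6300 × (1 + 0.01)^7 = €393,613.7273…
After €143,200.00 payment: €393,613.7273… − €143,200.00 = €250,413.7273…
Balance at month 11: €250,413.7273… × (1 + 0.01)^4 = €260,581.5288…
Penalty: 11 × 1.25% × €367,130.63 = €50,480.46…
Final settlement = outstanding balance + penalty = €260,581.5288… + €50,480.46… = €311,061.99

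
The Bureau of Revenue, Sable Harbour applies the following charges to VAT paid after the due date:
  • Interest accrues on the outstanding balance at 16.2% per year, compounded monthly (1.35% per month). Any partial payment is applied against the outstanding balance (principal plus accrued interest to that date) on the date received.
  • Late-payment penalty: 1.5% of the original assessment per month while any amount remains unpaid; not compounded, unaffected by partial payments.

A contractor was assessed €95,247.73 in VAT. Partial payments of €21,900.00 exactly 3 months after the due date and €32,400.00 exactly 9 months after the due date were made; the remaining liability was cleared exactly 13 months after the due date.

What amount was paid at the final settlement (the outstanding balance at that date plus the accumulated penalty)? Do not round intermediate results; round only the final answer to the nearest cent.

€72,732.27

Balance at month 3: €95,247.7300 × (1 + 0.0135)^3 = €99,157.5741…
After €21,900.00 payment: €99,157.5741… − €21,900.00 = €77,257.5741…
Balance at month 9: €77,257.5741… × (1 + 0.0135)^6 = €83,730.4809…
After €32,400.00 payment: €83,730.4809… − €32,400.00 = €51,330.4809…
Balance at month 13: €51,330.4809… × (1 + 0.0135)^4 = €54,158.9636…
Penalty: 13 × 1.5% × €95,247.73 = €18,573.31…
Final settlement = outstanding balance + penalty = €54,158.9636… + €18,573.31… = €72,732.27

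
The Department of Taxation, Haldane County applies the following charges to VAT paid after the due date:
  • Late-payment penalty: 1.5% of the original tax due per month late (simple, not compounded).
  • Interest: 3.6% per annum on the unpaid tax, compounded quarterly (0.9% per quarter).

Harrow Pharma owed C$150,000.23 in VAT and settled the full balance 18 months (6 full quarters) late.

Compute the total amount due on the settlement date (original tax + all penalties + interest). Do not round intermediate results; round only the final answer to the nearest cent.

C$198,784.76

Late-payment penalty: 18 × 1.5% × C$150,000.23 = C$40,500.06…
Interest: C$150,000.23 × ((1 + 0.009)^6 − 1) = C$150,000.23 × 0.0552297… = C$8,284.4645…
Total = C$150,000.23 + C$40,500.0621 + C$8,284.4645… = C$198,784.76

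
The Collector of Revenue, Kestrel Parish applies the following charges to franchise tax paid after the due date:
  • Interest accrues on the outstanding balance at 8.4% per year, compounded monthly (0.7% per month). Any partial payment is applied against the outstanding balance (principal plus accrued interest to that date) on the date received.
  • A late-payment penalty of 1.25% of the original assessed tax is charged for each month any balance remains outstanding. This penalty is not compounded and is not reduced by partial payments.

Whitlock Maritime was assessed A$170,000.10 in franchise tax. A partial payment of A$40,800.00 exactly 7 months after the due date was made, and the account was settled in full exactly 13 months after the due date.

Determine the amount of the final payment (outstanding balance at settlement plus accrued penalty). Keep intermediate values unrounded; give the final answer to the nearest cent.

Balance at month 7: A$170,000.1000 × (1 + 0.007)^7 = A$178,507.0902…
After A$40,800.00 payment: A$178,507.0902… − A$40,800.00 = A$137,707.0902…
Balance at month 13: A$137,707.0902… × (1 + 0.007)^6 = A$143,592.9523…
Penalty: 13 × 1.25% × A$170,000.10 = A$27,625.02…
Final settlement = outstanding balance + penalty = A$143,592.9523… + A$27,625.02… = A$171,217.97

A$171,217.97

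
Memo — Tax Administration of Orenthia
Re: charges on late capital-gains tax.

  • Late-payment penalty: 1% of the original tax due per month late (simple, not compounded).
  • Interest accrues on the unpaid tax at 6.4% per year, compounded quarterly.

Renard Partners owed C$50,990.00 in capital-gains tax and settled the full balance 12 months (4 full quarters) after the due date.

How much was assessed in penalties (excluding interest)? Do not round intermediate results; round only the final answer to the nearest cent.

Late-payment penalty: 12 × 1% × C$50,990.00 = C$6,118.80

C$6,118.80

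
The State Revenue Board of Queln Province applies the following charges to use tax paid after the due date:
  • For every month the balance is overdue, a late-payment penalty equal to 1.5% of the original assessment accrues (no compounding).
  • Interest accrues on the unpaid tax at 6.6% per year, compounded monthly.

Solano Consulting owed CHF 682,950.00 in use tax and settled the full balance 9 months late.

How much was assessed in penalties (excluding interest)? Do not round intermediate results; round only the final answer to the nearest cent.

Late-payment penalty = 1.5% × CHF 682,950.00 × 9 mo = CHF 92,198.25

CHF 92,198.25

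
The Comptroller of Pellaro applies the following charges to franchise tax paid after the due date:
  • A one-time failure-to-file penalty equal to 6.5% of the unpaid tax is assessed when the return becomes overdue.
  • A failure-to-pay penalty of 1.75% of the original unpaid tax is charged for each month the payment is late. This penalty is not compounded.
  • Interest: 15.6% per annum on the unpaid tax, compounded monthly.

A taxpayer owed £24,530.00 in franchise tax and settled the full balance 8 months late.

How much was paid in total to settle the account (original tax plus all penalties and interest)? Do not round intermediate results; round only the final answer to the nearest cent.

£32,228.91

Failure-to-file penalty: 6.5% × £24,530.00 = £1,594.45
Failure-to-pay penalty = 1.75% × £24,530.00 × 8 mo = £3,434.20
Interest (15.6%/yr ÷ 12 = 1.3%/month): £24,530.00 × ((1 + 0.013)^8 − 1) = £2,670.2635…
Total = £24,530.00 + £5,028.6500 + £2,670.2635… = £32,228.91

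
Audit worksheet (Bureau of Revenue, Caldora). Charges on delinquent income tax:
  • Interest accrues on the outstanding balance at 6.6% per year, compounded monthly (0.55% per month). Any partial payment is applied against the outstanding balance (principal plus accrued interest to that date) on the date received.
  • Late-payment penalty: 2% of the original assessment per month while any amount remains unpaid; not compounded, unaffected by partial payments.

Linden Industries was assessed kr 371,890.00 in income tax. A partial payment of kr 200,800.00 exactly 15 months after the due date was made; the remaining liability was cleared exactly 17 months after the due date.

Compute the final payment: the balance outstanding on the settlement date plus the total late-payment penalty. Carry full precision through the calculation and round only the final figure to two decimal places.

Balance at month 15: kr 371,890.0000 × (1 + 0.0055)^15 = kr 403,780.7631…
After kr 200,800.00 payment: kr 403,780.7631… − kr 200,800.00 = kr 202,980.7631…
Balance at month 17: kr 202,980.7631… × (1 + 0.0055)^2 = kr 205,219.6917…
Penalty: 17 × 2% × kr 371,890.00 = kr 126,442.60
Final settlement = outstanding balance + penalty = kr 205,219.6917… + kr 126,442.60 = kr 331,662.29

kr 331,662.29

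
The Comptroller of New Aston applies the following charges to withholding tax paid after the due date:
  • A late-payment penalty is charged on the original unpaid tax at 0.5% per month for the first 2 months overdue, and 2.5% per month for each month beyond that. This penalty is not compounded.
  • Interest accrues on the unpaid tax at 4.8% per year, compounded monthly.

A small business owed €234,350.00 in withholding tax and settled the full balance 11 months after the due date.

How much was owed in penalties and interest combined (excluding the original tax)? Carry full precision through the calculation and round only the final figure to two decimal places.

€65,592.37

Penalty, months 1–2: 2 × 0.5% × €234,350.00 = €2,343.50
Penalty, months 3–11: 9 × 2.5% × €234,350.00 = €52,728.75
Interest (4.8%/yr ÷ 12 = 0.4%/month): €234,350.00 × ((1 + 0.004)^11 − 1) = €10,520.1226…
Penalties + interest = €55,072.2500 + €10,520.1226… = €65,592.37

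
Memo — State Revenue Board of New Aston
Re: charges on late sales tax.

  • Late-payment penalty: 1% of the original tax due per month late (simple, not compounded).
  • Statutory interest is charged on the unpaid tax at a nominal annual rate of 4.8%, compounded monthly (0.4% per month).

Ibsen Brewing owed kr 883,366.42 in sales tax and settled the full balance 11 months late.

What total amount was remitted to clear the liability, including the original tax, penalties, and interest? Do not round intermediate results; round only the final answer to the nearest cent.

Late-payment penalty = 1% × kr 883,366.42 × 11 mo = kr 97,170.31…
Interest: kr 883,366.42 × ((1 + 0.004)^11 − 1) = kr 883,366.42 × 0.0448906… = kr 39,654.8883…
Total = kr 883,366.42 + kr 97,170.3062 + kr 39,654.8883… = kr 1,020,191.61

kr 1,020,191.61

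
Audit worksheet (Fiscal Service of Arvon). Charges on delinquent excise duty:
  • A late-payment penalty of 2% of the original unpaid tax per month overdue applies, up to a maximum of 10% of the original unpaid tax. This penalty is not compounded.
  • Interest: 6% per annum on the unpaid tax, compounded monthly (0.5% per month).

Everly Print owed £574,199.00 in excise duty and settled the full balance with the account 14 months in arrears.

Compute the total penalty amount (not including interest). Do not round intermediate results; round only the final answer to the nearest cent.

£57,419.90

Penalty (uncapped): 14 × 2% × £574,199.00 = £160,775.72; cap = 10% × £574,199.00 = £57,419.90 → penalty = £57,419.90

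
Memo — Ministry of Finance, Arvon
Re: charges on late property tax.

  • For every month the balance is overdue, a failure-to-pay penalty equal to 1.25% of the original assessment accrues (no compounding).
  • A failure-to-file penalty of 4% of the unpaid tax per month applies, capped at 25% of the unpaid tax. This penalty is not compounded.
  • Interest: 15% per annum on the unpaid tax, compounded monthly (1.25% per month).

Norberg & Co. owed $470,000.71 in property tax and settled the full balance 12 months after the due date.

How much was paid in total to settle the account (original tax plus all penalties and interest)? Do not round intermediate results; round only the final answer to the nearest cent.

$733,555.73

Failure-to-file: 12 × 4% × $470,000.71 = $225,600.34…, capped at 25% × $470,000.71 = $117,500.18…
Failure-to-pay penalty: 12 × 1.25% × $470,000.71 = $70,500.11…
Interest: $470,000.71 × ((1 + 0.0125)^12 − 1) = $470,000.71 × 0.1607545… = $75,554.7375…
Total = $470,000.71 + $188,000.2840 + $75,554.7375… = $733,555.73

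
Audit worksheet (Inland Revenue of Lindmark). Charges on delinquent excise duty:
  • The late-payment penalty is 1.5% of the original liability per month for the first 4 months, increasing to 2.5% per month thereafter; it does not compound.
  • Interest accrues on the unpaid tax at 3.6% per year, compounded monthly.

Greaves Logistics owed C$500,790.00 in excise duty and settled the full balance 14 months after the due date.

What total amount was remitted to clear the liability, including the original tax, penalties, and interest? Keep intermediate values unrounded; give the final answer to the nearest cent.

C$677,483.19

Penalty, months 1–4: 4 × 1.5% × C$500,790.00 = C$30,047.40
Penalty, months 5–14: 10 × 2.5% × C$500,790.00 = C$125,197.50
Interest (3.6%/yr ÷ 12 = 0.3%/month): C$500,790.00 × ((1 + 0.003)^14 − 1) = C$21,448.2896…
Total = C$500,790.00 + C$155,244.9000 + C$21,448.2896… = C$677,483.19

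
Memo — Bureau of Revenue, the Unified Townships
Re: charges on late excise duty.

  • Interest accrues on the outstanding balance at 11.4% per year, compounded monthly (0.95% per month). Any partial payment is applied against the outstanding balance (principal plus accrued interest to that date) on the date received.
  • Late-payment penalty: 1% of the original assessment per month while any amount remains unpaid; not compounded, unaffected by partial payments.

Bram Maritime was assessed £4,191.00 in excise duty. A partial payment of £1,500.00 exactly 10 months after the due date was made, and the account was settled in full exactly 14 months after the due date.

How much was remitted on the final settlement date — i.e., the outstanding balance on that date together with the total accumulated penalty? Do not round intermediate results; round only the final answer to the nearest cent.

Balance at month 10: £4,191.0000 × (1 + 0.0095)^10 = £4,606.6041…
After £1,500.00 payment: £4,606.6041… − £1,500.00 = £3,106.6041…
Balance at month 14: £3,106.6041… × (1 + 0.0095)^4 = £3,226.3480…
Penalty: 14 × 1% × £4,191.00 = £586.74
Final settlement = outstanding balance + penalty = £3,226.3480… + £586.74 = £3,813.09

£3,813.09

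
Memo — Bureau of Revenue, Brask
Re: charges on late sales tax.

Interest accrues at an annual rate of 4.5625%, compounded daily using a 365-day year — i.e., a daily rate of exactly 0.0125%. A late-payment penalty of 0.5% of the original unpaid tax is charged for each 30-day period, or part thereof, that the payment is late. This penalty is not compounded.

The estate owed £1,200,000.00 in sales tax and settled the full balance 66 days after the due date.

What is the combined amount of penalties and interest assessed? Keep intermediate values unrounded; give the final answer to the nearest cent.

Penalty periods: ⌈66/30⌉ = 3; penalty = 3 × 0.5% × £1,200,000.00 = £18,000.00
Interest: £1,200,000.00 × ((1 + 0.000125)^66 − 1) = £1,200,000.00 × 0.00828361… = £9,940.3262…
Penalties + interest = £18,000.0000 + £9,940.3262… = £27,940.33

£27,940.33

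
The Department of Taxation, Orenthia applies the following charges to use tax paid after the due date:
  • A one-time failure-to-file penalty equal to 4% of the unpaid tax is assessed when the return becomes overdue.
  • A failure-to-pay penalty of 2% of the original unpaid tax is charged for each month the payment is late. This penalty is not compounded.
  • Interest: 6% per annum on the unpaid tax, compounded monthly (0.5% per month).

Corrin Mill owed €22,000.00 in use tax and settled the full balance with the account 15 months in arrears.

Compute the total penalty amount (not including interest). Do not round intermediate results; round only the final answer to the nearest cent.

€7,480.00

Failure-to-file penalty: 4% × €22,000.00 = €880.00
Failure-to-pay penalty: 15 × 2% × €22,000.00 = €6,600.00
Total penalty = €880.00 + €6,600.00 = €7,480.00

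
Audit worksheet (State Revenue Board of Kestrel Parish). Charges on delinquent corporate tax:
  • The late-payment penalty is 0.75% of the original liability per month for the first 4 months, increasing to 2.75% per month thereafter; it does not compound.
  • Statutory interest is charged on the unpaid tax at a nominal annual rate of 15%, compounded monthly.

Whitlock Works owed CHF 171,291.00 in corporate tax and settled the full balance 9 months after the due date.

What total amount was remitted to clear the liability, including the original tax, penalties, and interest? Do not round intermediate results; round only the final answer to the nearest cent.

Penalty, months 1–4: 4 × 0.75% × CHF 171,291.00 = CHF 5,138.73
Penalty, months 5–9: 5 × 2.75% × CHF 171,291.00 = CHF 23,552.51…
Interest (15%/yr ÷ 12 = 1.25%/month): CHF 171,291.00 × ((1 + 0.0125)^9 − 1) = CHF 20,262.3854…
Total = CHF 171,291.00 + CHF 28,691.2425 + CHF 20,262.3854… = CHF 220,244.63

CHF 220,244.63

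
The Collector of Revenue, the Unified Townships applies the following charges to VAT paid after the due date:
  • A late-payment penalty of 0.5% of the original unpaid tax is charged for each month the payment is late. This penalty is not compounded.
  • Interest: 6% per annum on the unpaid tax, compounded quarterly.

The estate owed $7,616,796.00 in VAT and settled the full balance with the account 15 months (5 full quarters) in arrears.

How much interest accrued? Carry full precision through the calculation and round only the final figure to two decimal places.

Interest (6%/yr ÷ 4 = 1.5%/quarter): $7,616,796.00 × ((1 + 0.015)^5 − 1) = $588,656.4917…

$588,656.49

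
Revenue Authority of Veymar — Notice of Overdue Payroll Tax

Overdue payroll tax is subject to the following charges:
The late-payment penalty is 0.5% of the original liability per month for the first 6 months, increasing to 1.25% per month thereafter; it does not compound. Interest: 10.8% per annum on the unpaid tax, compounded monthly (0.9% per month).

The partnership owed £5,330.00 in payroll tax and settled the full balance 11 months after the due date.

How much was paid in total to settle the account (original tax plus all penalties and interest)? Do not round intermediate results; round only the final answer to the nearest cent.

£6,375.09

Penalty, months 1–6: 6 × 0.5% × £5,330.00 = £159.90
Penalty, months 7–11: 5 × 1.25% × £5,330.00 = £333.13…
Interest: £5,330.00 × ((1 + 0.009)^11 − 1) = £5,330.00 × 0.1035775… = £552.0680…
Total = £5,330.00 + £493.0250 + £552.0680… = £6,375.09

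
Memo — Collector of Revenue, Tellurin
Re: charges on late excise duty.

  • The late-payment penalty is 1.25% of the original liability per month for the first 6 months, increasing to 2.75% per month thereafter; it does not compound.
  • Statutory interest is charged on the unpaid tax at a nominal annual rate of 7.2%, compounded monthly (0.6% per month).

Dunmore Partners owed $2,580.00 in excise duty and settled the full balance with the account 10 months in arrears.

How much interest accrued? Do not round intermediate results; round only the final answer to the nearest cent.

$159.05

Interest: $2,580.00 × ((1 + 0.006)^10 − 1) = $2,580.00 × 0.0616462… = $159.0472…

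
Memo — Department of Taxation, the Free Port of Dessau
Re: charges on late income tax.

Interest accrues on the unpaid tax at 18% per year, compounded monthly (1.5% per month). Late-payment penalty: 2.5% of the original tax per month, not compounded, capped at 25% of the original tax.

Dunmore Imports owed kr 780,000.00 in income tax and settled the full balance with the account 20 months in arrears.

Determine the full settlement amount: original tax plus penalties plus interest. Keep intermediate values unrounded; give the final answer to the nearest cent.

kr 1,245,546.91

Penalty (uncapped): 20 × 2.5% × kr 780,000.00 = kr 390,000.00; cap = 25% × kr 780,000.00 = kr 195,000.00 → penalty = kr 195,000.00
Interest: kr 780,000.00 × ((1 + 0.015)^20 − 1) = kr 780,000.00 × 0.3468550… = kr 270,546.9051…
Total = kr 780,000.00 + kr 195,000.0000 + kr 270,546.9051… = kr 1,245,546.91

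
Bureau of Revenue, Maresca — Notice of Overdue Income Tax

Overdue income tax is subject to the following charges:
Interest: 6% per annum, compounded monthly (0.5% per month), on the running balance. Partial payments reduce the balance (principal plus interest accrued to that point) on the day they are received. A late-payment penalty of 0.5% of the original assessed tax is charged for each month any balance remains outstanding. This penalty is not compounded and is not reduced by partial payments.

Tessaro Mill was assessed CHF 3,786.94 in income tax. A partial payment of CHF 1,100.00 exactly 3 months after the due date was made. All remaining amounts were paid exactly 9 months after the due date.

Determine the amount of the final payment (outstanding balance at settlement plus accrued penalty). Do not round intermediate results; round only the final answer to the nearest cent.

Balance at month 3: CHF 3,786.9400 × (1 + 0.005)^3 = CHF 3,844.0286…
After CHF 1,100.00 payment: CHF 3,844.0286… − CHF 1,100.00 = CHF 2,744.0286…
Balance at month 9: CHF 2,744.0286… × (1 + 0.005)^6 = CHF 2,827.3853…
Penalty: 9 × 0.5% × CHF 3,786.94 = CHF 170.41…
Final settlement = outstanding balance + penalty = CHF 2,827.3853… + CHF 170.41… = CHF 2,997.80

CHF 2,997.80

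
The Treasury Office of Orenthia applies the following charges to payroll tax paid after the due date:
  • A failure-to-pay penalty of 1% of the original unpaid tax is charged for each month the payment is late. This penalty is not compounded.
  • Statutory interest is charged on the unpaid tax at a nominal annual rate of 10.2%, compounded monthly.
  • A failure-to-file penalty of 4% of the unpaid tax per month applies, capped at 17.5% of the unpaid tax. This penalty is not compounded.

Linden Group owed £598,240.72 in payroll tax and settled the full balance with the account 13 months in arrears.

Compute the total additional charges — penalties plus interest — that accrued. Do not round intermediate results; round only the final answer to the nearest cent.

Failure-to-file: 13 × 4% × £598,240.72 = £311,085.17…, capped at 17.5% × £598,240.72 = £104,692.13…
Failure-to-pay penalty: 13 × 1% × £598,240.72 = £77,771.29…
Interest (10.2%/yr ÷ 12 = 0.85%/month): £598,240.72 × ((1 + 0.0085)^13 − 1) = £69,584.3274…
Penalties + interest = £182,463.4196 + £69,584.3274… = £252,047.75

£252,047.75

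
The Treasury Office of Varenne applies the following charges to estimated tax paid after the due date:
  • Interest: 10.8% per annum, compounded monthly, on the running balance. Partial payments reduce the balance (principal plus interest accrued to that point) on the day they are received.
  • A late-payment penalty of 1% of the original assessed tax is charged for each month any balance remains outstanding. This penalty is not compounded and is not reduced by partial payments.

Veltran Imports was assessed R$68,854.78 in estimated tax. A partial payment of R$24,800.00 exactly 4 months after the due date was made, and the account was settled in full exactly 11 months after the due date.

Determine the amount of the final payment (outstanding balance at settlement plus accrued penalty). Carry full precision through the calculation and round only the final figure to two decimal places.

R$57,155.39

Monthly rate = 10.8% ÷ 12 = 0.9%
Balance at month 4: R$68,854.7800 × (1 + 0.009)^4 = R$71,367.2167…
After R$24,800.00 payment: R$71,367.2167… − R$24,800.00 = R$46,567.2167…
Balance at month 11: R$46,567.2167… × (1 + 0.009)^7 = R$49,581.3611…
Penalty: 11 × 1% × R$68,854.78 = R$7,574.03…
Final settlement = outstanding balance + penalty = R$49,581.3611… + R$7,574.03… = R$57,155.39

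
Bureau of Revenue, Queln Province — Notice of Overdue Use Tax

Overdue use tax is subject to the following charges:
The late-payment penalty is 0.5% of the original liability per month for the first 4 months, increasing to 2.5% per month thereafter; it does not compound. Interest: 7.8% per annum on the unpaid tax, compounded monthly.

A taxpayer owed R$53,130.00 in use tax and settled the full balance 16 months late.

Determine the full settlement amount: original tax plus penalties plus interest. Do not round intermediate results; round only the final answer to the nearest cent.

R$75,934.84

Penalty, months 1–4: 4 × 0.5% × R$53,130.00 = R$1,062.60
Penalty, months 5–16: 12 × 2.5% × R$53,130.00 = R$15,939.00
Interest (7.8%/yr ÷ 12 = 0.65%/month): R$53,130.00 × ((1 + 0.0065)^16 − 1) = R$5,803.2353…
Total = R$53,130.00 + R$17,001.6000 + R$5,803.2353… = R$75,934.84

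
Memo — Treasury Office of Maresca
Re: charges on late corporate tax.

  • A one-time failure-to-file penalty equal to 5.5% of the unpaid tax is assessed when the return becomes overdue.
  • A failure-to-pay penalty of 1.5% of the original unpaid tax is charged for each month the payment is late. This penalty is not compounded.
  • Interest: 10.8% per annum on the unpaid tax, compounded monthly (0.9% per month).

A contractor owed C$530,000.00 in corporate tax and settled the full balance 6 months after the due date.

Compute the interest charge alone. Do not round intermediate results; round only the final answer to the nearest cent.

Interest: C$530,000.00 × ((1 + 0.009)^6 − 1) = C$530,000.00 × 0.0552297… = C$29,271.7297…

C$29,271.73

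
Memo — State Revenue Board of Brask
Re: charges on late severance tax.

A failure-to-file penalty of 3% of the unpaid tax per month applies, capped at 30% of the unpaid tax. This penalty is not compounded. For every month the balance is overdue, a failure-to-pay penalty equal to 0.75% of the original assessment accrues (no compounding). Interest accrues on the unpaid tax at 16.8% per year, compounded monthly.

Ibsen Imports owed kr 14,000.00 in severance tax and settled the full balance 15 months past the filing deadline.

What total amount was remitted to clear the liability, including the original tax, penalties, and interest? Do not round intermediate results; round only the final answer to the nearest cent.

Failure-to-file: 15 × 3% × kr 14,000.00 = kr 6,300.00, capped at 30% × kr 14,000.00 = kr 4,200.00
Failure-to-pay penalty: 15 × 0.75% × kr 14,000.00 = kr 1,575.00
Interest (16.8%/yr ÷ 12 = 1.4%/month): kr 14,000.00 × ((1 + 0.014)^15 − 1) = kr 3,246.3566…
Total = kr 14,000.00 + kr 5,775.0000 + kr 3,246.3566… = kr 23,021.36

kr 23,021.36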